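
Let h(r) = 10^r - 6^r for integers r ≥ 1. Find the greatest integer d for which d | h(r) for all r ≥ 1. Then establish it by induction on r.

Computing the first values: h(1) = 4 and h(2) = 64; gcd(4, 64) = 4, so d ≤ 4.
We prove 4 | 10^r - 6^r for all r ≥ 1 by induction on r.
Base step (r = 1): h(1) = 4 = 4·(1), so 4 | h(1).
Inductive step: suppose the statement holds for some p ≥ 1, i.e. 4 | h(p). Then
10^{p+1} − 6^{p+1} = 10·10^p − 6·6^p = 10·(10^p − 6^p) + (4)·6^p. The first term is divisible by 4 by the inductive hypothesis, and the second term (4)·6^p is divisible by 4 since 4 | 4. Hence 4 | h(p+1).
This completes the induction.
Therefore the largest such d is 4.

d = 4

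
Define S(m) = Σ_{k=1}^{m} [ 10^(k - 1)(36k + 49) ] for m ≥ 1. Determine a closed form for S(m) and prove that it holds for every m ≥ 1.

S(m) = 10^m(4m + 5) - 5

We claim S(m) = 10^m(4m + 5) - 5 for all m ≥ 1.
Base case (m = 1): S(1) = 85, and the closed form gives 85. They agree.
Suppose the result is true for m = k, so S(k) = 10^k(4k + 5) - 5.
Then S(k+1) = S(k) + (10^k(36k + 85)) = (10^k(4k + 5) - 5) + (10^k(36k + 85)).
Simplifying, S(k+1) = 40·10^k·k + 90·10^k - 5 = 10^(k+1)(4(k+1) + 5) - 5,
which is the closed form with m = k+1.
By the principle of mathematical induction, the result holds for all m ≥ 1.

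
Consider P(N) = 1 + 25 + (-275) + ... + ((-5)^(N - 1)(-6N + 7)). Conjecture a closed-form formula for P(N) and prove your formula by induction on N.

P(N) = (-5)^N(N - 1) + 1

We claim P(N) = (-5)^N(N - 1) + 1 for all N ≥ 1.
Base step (N = 1): P(1) = 1, and the closed form gives 1. They agree.
Inductive step: assume the claim holds for N = m, so P(m) = (-5)^m(m - 1) + 1.
Then P(m+1) = P(m) + ((-5)^m(-6m + 1)) = ((-5)^m(m - 1) + 1) + ((-5)^m(-6m + 1)).
Simplifying, P(m+1) = (-5)^(m + 1)m + 1 = (-5)^(m+1)((m+1) - 1) + 1,
which is the closed form with N = m+1.
By induction, the statement is established for all N ≥ 1.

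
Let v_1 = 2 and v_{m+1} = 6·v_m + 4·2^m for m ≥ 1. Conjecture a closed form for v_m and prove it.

Computing the first terms: v_1 = 2, v_2 = 20, v_3 = 136. This suggests v_m = -2^m + 4·6^(m - 1).
When m = 1: the formula gives 2 = 2 = v_1.
Inductive step: suppose the statement holds for some j ≥ 1, so v_j = -2^j + 4·6^(j - 1).
Then v_{j+1} = 6·v_j + 4·2^j = 6·(-2^j + 4·6^(j - 1)) + 4·2^j = -2^(j + 1) + 4·6^j = -2^(j+1) + 4·6^((j+1) - 1),
which is the claimed formula at m = j+1.
This completes the induction.

v_m = -2^m + 4·6^(m - 1)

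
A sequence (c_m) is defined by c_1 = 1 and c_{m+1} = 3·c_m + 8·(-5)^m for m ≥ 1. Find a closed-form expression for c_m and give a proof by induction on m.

c_m = -(-5)^m - 4·3^(m - 1)

Computing the first terms: c_1 = 1, c_2 = -37, c_3 = 89. This suggests c_m = -(-5)^m - 4·3^(m - 1).
Base case (m = 1): the formula gives 1 = 1 = c_1.
Inductive step: assume the claim holds for m = k, so c_k = -(-5)^k - 4·3^(k - 1).
Then c_{k+1} = 3·c_k + 8·(-5)^k = 3·(-(-5)^k - 4·3^(k - 1)) + 8·(-5)^k = -(-5)^(k + 1) - 4·3^k = -(-5)^(k+1) - 4·3^((k+1) - 1),
which is the claimed formula at m = k+1.
Hence, by induction on m, the claim holds for every m ≥ 1.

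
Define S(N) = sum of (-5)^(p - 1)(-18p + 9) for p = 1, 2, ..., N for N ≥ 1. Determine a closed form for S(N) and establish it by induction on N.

S(N) = (-5)^N(3N - 1) + 1

We claim S(N) = (-5)^N(3N - 1) + 1 for all N ≥ 1.
For the base case N = 1: S(1) = -9, and the closed form gives -9. They agree.
Suppose the result is true for N = p, so S(p) = (-5)^p(3p - 1) + 1.
Then S(p+1) = S(p) + ((-5)^p(-18p - 9)) = ((-5)^p(3p - 1) + 1) + ((-5)^p(-18p - 9)).
Simplifying, S(p+1) = -15(-5)^p·p - 10(-5)^p + 1 = (-5)^(p+1)(3(p+1) - 1) + 1,
which is the closed form with N = p+1.
By the principle of mathematical induction, the result holds for all N ≥ 1.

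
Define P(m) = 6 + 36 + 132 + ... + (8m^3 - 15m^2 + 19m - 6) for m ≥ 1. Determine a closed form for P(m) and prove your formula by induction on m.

P(m) = m(2m^3 - m^2 + 4m + 1)

We claim P(m) = m(2m^3 - m^2 + 4m + 1) for all m ≥ 1.
For the base case m = 1: P(1) = 6, and the closed form gives 6. They agree.
Suppose the result is true for m = i, so P(i) = i(2i^3 - i^2 + 4i + 1).
Then P(i+1) = P(i) + (8i^3 + 9i^2 + 13i + 6) = (i(2i^3 - i^2 + 4i + 1)) + (8i^3 + 9i^2 + 13i + 6).
Simplifying, P(i+1) = (i + 1)(2i^3 + 5i^2 + 8i + 6) = (i+1)(2(i+1)^3 - (i+1)^2 + 4(i+1) + 1),
which is the closed form with m = i+1.
Hence, by induction on m, the claim holds for every m ≥ 1.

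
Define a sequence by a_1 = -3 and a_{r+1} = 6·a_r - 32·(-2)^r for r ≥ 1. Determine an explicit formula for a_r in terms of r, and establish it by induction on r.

a_r = (-2)^(r + 2) + 5·6^(r - 1)

Computing the first terms: a_1 = -3, a_2 = 46, a_3 = 148. This suggests a_r = (-2)^(r + 2) + 5·6^(r - 1).
Base case (r = 1): the formula gives -3 = -3 = a_1.
Inductive step: assume the claim holds for r = m, so a_m = (-2)^(m + 2) + 5·6^(m - 1).
Then a_{m+1} = 6·a_m - 32·(-2)^m = 6·((-2)^(m + 2) + 5·6^(m - 1)) - 32·(-2)^m = (-2)^(m + 3) + 5·6^m = (-2)^((m+1) + 2) + 5·6^((m+1) - 1),
which is the claimed formula at r = m+1.
By induction, the statement is established for all r ≥ 1.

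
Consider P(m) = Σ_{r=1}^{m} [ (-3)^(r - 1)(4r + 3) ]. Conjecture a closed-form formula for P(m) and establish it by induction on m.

We claim P(m) = -(-3)^m(m + 1) + 1 for all m ≥ 1.
For the base case m = 1: P(1) = 7, and the closed form gives 7. They agree.
For the inductive step, assume it holds for an arbitrary r ≥ 1, so P(r) = -(-3)^r(r + 1) + 1.
Then P(r+1) = P(r) + ((-3)^r(4r + 7)) = (-(-3)^r(r + 1) + 1) + ((-3)^r(4r + 7)).
Simplifying, P(r+1) = 3(-3)^r·r + 6(-3)^r + 1 = -(-3)^(r+1)((r+1) + 1) + 1,
which is the closed form with m = r+1.
This completes the induction.

P(m) = -(-3)^m(m + 1) + 1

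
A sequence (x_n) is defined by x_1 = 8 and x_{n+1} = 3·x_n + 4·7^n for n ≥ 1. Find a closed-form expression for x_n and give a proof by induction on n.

Computing the first terms: x_1 = 8, x_2 = 52, x_3 = 352. This suggests x_n = 3^(n - 1) + 7^n.
Base case (n = 1): the formula gives 8 = 8 = x_1.
Inductive step: suppose the statement holds for some p ≥ 1, so x_p = 3^(p - 1) + 7^p.
Then x_{p+1} = 3·x_p + 4·7^p = 3·(3^(p - 1) + 7^p) + 4·7^p = 3^p + 7^(p + 1) = 3^((p+1) - 1) + 7^(p+1),
which is the claimed formula at n = p+1.
By the principle of mathematical induction, the result holds for all n ≥ 1.

x_n = 3^(n - 1) + 7^n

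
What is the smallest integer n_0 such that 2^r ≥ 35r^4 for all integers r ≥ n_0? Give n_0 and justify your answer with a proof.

n_0 = 24

At r = 23: 8388608 < 9794435, so the inequality fails and n_0 ≥ 24. We prove 2^r ≥ 35r^4 for all r ≥ 24.
For the base case r = 24: 2^r = 16777216 and 35r^4 = 11612160, so 16777216 ≥ 11612160.
Suppose the result is true for r = i, so 2^i ≥ 35i^4.
Then 2^(i + 1) = 2·(2^i) ≥ 2·(35i^4).
Also, for i ≥ 24 we have 2·(35i^4) ≥ 35(i+1)^4, since 2 ≥ (1 + 1/i)^4 for all i ≥ 24.
Combining, 2^(i + 1) ≥ 35(i+1)^4.
This completes the induction.
Hence the smallest such n_0 is 24.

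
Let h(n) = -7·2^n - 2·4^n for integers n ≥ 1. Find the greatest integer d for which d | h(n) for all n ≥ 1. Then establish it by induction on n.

Computing the first values: h(1) = -22 and h(2) = -60; gcd(-22, -60) = 2, so d ≤ 2.
We prove 2 | -7·2^n - 2·4^n for all n ≥ 1 by induction on n.
Base step (n = 1): h(1) = -22 = 2·(-11), so 2 | h(1).
Inductive step: assume the claim holds for n = j, i.e. 2 | h(j). Then
h(j+1) − 4·h(j) = (-7·2^(j+1) - 2·4^(j+1)) − 4·(-7·2^j - 2·4^j) = (-7)·2^j·(2 − 4) = (14)·2^j. Since 2 | h(j) by the inductive hypothesis, 2 | 4·h(j); and 2 | 14 since 14 = 2·7. Therefore 2 | h(j+1).
By the principle of mathematical induction, the result holds for all n ≥ 1.
Therefore the largest such d is 2.

d = 2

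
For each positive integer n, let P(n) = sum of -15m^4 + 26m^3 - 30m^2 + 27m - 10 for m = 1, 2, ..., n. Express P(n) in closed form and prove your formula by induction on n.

P(n) = -n(3n^4 + n^3 + 2n^2 - 5n + 1)

We claim P(n) = -n(3n^4 + n^3 + 2n^2 - 5n + 1) for all n ≥ 1.
When n = 1: P(1) = -2, and the closed form gives -2. They agree.
For the inductive step, assume it holds for an arbitrary m ≥ 1, so P(m) = m(-3m^4 - m^3 - 2m^2 + 5m - 1).
Then P(m+1) = P(m) + (-15m^4 - 34m^3 - 42m^2 - 15m - 2) = (m(-3m^4 - m^3 - 2m^2 + 5m - 1)) + (-15m^4 - 34m^3 - 42m^2 - 15m - 2).
Simplifying, P(m+1) = -(m + 1)(3m^4 + 13m^3 + 23m^2 + 14m + 2) = -(m+1)(3(m+1)^4 + (m+1)^3 + 2(m+1)^2 - 5(m+1) + 1),
which is the closed form with n = m+1.
This completes the induction.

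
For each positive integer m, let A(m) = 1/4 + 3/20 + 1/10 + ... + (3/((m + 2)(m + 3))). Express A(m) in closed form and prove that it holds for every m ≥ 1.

A(m) = m/(m + 3)

We claim A(m) = m/(m + 3) for all m ≥ 1.
When m = 1: A(1) = 1/4, and the closed form gives 1/4. They agree.
Inductive step: assume the claim holds for m = j, so A(j) = j/(j + 3).
Then A(j+1) = A(j) + (3/((j + 3)(j + 4))) = (j/(j + 3)) + (3/((j + 3)(j + 4))).
Simplifying, A(j+1) = (j + 1)/(j + 4) = (j+1)/((j+1) + 3),
which is the closed form with m = j+1.
This completes the induction.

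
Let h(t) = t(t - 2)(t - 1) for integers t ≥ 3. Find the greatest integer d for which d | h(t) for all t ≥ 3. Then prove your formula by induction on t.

d = 6

Computing the first values: h(3) = 6 and h(4) = 24; gcd(6, 24) = 6, so d ≤ 6.
We prove 6 | t(t - 2)(t - 1) for all t ≥ 3 by induction on t.
Base case (t = 3): h(3) = 6 = 6·(1), so 6 | h(3).
Suppose the result is true for t = m, i.e. 6 | h(m). Then
h(m+1) − h(m) = (m-1)·m·(m+1) − (m-2)·(m-1)·m = (m-1)·m·[(m+1) − (m-2)] = 3·(m-1)·m. The product of 2 consecutive integers is divisible by (2)! = 2, so h(m+1) − h(m) is divisible by 3·2 = 6. By the inductive hypothesis 6 | h(m), hence 6 | h(m+1).
By induction, the statement is established for all t ≥ 3.
Therefore the largest such d is 6.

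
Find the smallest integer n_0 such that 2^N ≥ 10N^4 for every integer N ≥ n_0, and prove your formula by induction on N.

At N = 20: 1048576 < 1600000, so the inequality fails and n_0 ≥ 21. We prove 2^N ≥ 10N^4 for all N ≥ 21.
For the base case N = 21: 2^N = 2097152 and 10N^4 = 1944810, so 2097152 ≥ 1944810.
Inductive step: assume the claim holds for N = m, so 2^m ≥ 10m^4.
Then 2^(m + 1) = 2·(2^m) ≥ 2·(10m^4).
Also, for m ≥ 21 we have 2·(10m^4) ≥ 10(m+1)^4, since 2 ≥ (1 + 1/m)^4 for all m ≥ 21.
Combining, 2^(m + 1) ≥ 10(m+1)^4.
This completes the induction.
Hence the smallest such n_0 is 21.

n_0 = 21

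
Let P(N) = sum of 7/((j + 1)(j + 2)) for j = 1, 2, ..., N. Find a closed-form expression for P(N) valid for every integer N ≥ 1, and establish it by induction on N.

P(N) = 7N/(2(N + 2))

We claim P(N) = 7N/(2(N + 2)) for all N ≥ 1.
When N = 1: P(1) = 7/6, and the closed form gives 7/6. They agree.
Suppose the result is true for N = j, so P(j) = 7j/(2(j + 2)).
Then P(j+1) = P(j) + (7/((j + 2)(j + 3))) = (7j/(2(j + 2))) + (7/((j + 2)(j + 3))).
Simplifying, P(j+1) = 7(j + 1)/(2(j + 3)) = 7(j+1)/(2((j+1) + 2)),
which is the closed form with N = j+1.
By induction, the statement is established for all N ≥ 1.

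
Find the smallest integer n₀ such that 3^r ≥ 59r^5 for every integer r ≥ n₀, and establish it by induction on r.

n₀ = 17

At r = 16: 43046721 < 61865984, so the inequality fails and n₀ ≥ 17. We prove 3^r ≥ 59r^5 for all r ≥ 17.
When r = 17: 3^r = 129140163 and 59r^5 = 83771563, so 129140163 ≥ 83771563.
Inductive step: assume the claim holds for r = k, so 3^k ≥ 59k^5.
Then 3^(k + 1) = 3·(3^k) ≥ 3·(59k^5).
Also, for k ≥ 17 we have 3·(59k^5) ≥ 59(k+1)^5, since 3 ≥ (1 + 1/k)^5 for all k ≥ 17.
Combining, 3^(k + 1) ≥ 59(k+1)^5.
By induction, the statement is established for all r ≥ 17.
Hence the smallest such n₀ is 17.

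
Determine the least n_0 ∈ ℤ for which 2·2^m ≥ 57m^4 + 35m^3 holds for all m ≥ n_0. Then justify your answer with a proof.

At m = 22: 8388608 < 13725272, so the inequality fails and n_0 ≥ 23. We prove 2·2^m ≥ 57m^4 + 35m^3 for all m ≥ 23.
For the base case m = 23: 2·2^m = 16777216 and 57m^4 + 35m^3 = 16376782, so 16777216 ≥ 16376782.
For the inductive step, assume it holds for an arbitrary r ≥ 23, so 2·2^r ≥ 57r^4 + 35r^3.
Then 2·2^(r + 1) = 2·(2·2^r) ≥ 2·(57r^4 + 35r^3).
Also, for r ≥ 23 we have 2·(57r^4 + 35r^3) ≥ 57(r+1)^4 + 35(r+1)^3, since 2·(57r^4 + 35r^3) − (57(r+1)^4 + 35(r+1)^3) = 57r^4 - 193r^3 - 447r^2 - 333r - 92, which is nonnegative for all r ≥ 23.
Combining, 2·2^(r + 1) ≥ 57(r+1)^4 + 35(r+1)^3.
By the principle of mathematical induction, the result holds for all m ≥ 23.
Hence the smallest such n_0 is 23.

n_0 = 23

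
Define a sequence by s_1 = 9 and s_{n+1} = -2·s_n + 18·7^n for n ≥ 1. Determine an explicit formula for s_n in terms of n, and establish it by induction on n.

Computing the first terms: s_1 = 9, s_2 = 108, s_3 = 666. This suggests s_n = -5(-2)^(n - 1) + 2·7^n.
Base case (n = 1): the formula gives 9 = 9 = s_1.
Inductive step: suppose the statement holds for some j ≥ 1, so s_j = -5(-2)^(j - 1) + 2·7^j.
Then s_{j+1} = -2·s_j + 18·7^j = -2·(-5(-2)^(j - 1) + 2·7^j) + 18·7^j = -5(-2)^j + 2·7^(j + 1) = -5(-2)^((j+1) - 1) + 2·7^(j+1),
which is the claimed formula at n = j+1.
By induction, the statement is established for all n ≥ 1.

s_n = -5(-2)^(n - 1) + 2·7^n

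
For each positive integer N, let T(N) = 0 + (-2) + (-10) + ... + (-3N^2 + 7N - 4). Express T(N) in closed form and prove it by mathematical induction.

We claim T(N) = -N(N - 1)^2 for all N ≥ 1.
For the base case N = 1: T(1) = 0, and the closed form gives 0. They agree.
Inductive step: assume the claim holds for N = j, so T(j) = j(-j^2 + 2j - 1).
Then T(j+1) = T(j) + (j(-3j + 1)) = (j(-j^2 + 2j - 1)) + (j(-3j + 1)).
Simplifying, T(j+1) = -j^2·(j + 1) = -(j+1)((j+1) - 1)^2,
which is the closed form with N = j+1.
This completes the induction.

T(N) = -N(N - 1)^2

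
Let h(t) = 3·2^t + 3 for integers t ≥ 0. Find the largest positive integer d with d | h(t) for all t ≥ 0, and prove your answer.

d = 3

Computing the first values: h(0) = 6 and h(1) = 9; gcd(6, 9) = 3, so d ≤ 3.
We prove 3 | 3·2^t + 3 for all t ≥ 0 by induction on t.
For the base case t = 0: h(0) = 6 = 3·(2), so 3 | h(0).
For the inductive step, assume it holds for an arbitrary r ≥ 0, i.e. 3 | h(r). Then
h(r+1) = 3·2^(r+1) + 3 = 2·(3·2^r + 3) - 3 = 2·h(r) - 3. The first term is divisible by 3 by the inductive hypothesis, and -3 is divisible by 3. Hence 3 | h(r+1).
By induction, the statement is established for all t ≥ 0.
Therefore the largest such d is 3.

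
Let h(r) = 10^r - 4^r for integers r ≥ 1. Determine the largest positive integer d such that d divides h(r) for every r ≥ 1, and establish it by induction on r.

d = 6

Computing the first values: h(1) = 6 and h(2) = 84; gcd(6, 84) = 6, so d ≤ 6.
We prove 6 | 10^r - 4^r for all r ≥ 1 by induction on r.
For the base case r = 1: h(1) = 6 = 6·(1), so 6 | h(1).
For the inductive step, assume it holds for an arbitrary k ≥ 1, i.e. 6 | h(k). Then
10^{k+1} − 4^{k+1} = 10·10^k − 4·4^k = 10·(10^k − 4^k) + (6)·4^k. The first term is divisible by 6 by the inductive hypothesis, and the second term (6)·4^k is divisible by 6 since 6 | 6. Hence 6 | h(k+1).
By the principle of mathematical induction, the result holds for all r ≥ 1.
Therefore the largest such d is 6.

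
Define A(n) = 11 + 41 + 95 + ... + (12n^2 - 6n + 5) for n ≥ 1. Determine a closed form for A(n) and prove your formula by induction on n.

A(n) = n(4n^2 + 3n + 4)

We claim A(n) = n(4n^2 + 3n + 4) for all n ≥ 1.
Base case (n = 1): A(1) = 11, and the closed form gives 11. They agree.
For the inductive step, assume it holds for an arbitrary i ≥ 1, so A(i) = i(4i^2 + 3i + 4).
Then A(i+1) = A(i) + (12i^2 + 18i + 11) = (i(4i^2 + 3i + 4)) + (12i^2 + 18i + 11).
Simplifying, A(i+1) = (i + 1)(4i^2 + 11i + 11) = (i+1)(4(i+1)^2 + 3(i+1) + 4),
which is the closed form with n = i+1.
By induction, the statement is established for all n ≥ 1.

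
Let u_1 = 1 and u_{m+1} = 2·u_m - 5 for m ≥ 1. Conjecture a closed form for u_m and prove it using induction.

Computing the first terms: u_1 = 1, u_2 = -3, u_3 = -11. This suggests u_m = -2^(m + 1) + 5.
Base case (m = 1): the formula gives 1 = 1 = u_1.
Inductive step: suppose the statement holds for some i ≥ 1, so u_i = -2^(i + 1) + 5.
Then u_{i+1} = 2·u_i - 5 = 2·(-2^(i + 1) + 5) - 5 = -2^(i + 2) + 5 = -2^((i+1) + 1) + 5,
which is the claimed formula at m = i+1.
Hence, by induction on m, the claim holds for every m ≥ 1.

u_m = -2^(m + 1) + 5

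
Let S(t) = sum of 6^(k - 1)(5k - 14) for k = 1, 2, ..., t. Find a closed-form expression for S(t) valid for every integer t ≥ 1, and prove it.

We claim S(t) = 6^t(t - 3) + 3 for all t ≥ 1.
For the base case t = 1: S(1) = -9, and the closed form gives -9. They agree.
Inductive step: assume the claim holds for t = k, so S(k) = 6^k(k - 3) + 3.
Then S(k+1) = S(k) + (6^k(5k - 9)) = (6^k(k - 3) + 3) + (6^k(5k - 9)).
Simplifying, S(k+1) = 6·6^k·k - 12·6^k + 3 = 6^(k+1)((k+1) - 3) + 3,
which is the closed form with t = k+1.
By the principle of mathematical induction, the result holds for all t ≥ 1.

S(t) = 6^t(t - 3) + 3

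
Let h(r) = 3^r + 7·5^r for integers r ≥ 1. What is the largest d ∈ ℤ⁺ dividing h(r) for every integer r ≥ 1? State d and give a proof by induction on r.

d = 2

Computing the first values: h(1) = 38 and h(2) = 184; gcd(38, 184) = 2, so d ≤ 2.
We prove 2 | 3^r + 7·5^r for all r ≥ 1 by induction on r.
When r = 1: h(1) = 38 = 2·(19), so 2 | h(1).
Suppose the result is true for r = k, i.e. 2 | h(k). Then
h(k+1) − 5·h(k) = (3^(k+1) + 7·5^(k+1)) − 5·(3^k + 7·5^k) = (1)·3^k·(3 − 5) = (-2)·3^k. Since 2 | h(k) by the inductive hypothesis, 2 | 5·h(k); and 2 | -2 since -2 = 2·-1. Therefore 2 | h(k+1).
Hence, by induction on r, the claim holds for every r ≥ 1.
Therefore the largest such d is 2.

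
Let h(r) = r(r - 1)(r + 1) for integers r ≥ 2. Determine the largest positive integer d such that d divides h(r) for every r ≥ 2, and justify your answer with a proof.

Computing the first values: h(2) = 6 and h(3) = 24; gcd(6, 24) = 6, so d ≤ 6.
We prove 6 | r(r - 1)(r + 1) for all r ≥ 2 by induction on r.
For the base case r = 2: h(2) = 6 = 6·(1), so 6 | h(2).
For the inductive step, assume it holds for an arbitrary j ≥ 2, i.e. 6 | h(j). Then
h(j+1) − h(j) = j·(j+1)·(j+2) − (j-1)·j·(j+1) = j·(j+1)·[(j+2) − (j-1)] = 3·j·(j+1). The product of 2 consecutive integers is divisible by (2)! = 2, so h(j+1) − h(j) is divisible by 3·2 = 6. By the inductive hypothesis 6 | h(j), hence 6 | h(j+1).
Hence, by induction on r, the claim holds for every r ≥ 2.
Therefore the largest such d is 6.

d = 6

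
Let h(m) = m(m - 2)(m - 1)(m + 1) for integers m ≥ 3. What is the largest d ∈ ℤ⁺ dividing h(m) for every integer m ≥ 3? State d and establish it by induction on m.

d = 24

Computing the first values: h(3) = 24 and h(4) = 120; gcd(24, 120) = 24, so d ≤ 24.
We prove 24 | m(m - 2)(m - 1)(m + 1) for all m ≥ 3 by induction on m.
Base case (m = 3): h(3) = 24 = 24·(1), so 24 | h(3).
Inductive step: assume the claim holds for m = j, i.e. 24 | h(j). Then
h(j+1) − h(j) = (j-1)·j·(j+1)·(j+2) − (j-2)·(j-1)·j·(j+1) = (j-1)·j·(j+1)·[(j+2) − (j-2)] = 4·(j-1)·j·(j+1). The product of 3 consecutive integers is divisible by (3)! = 6, so h(j+1) − h(j) is divisible by 4·6 = 24. By the inductive hypothesis 24 | h(j), hence 24 | h(j+1).
Hence, by induction on m, the claim holds for every m ≥ 3.
Therefore the largest such d is 24.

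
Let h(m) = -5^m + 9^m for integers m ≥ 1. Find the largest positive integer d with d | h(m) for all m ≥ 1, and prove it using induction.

Computing the first values: h(1) = 4 and h(2) = 56; gcd(4, 56) = 4, so d ≤ 4.
We prove 4 | -5^m + 9^m for all m ≥ 1 by induction on m.
For the base case m = 1: h(1) = 4 = 4·(1), so 4 | h(1).
Inductive step: assume the claim holds for m = r, i.e. 4 | h(r). Then
9^{r+1} − 5^{r+1} = 9·9^r − 5·5^r = 9·(9^r − 5^r) + (4)·5^r. The first term is divisible by 4 by the inductive hypothesis, and the second term (4)·5^r is divisible by 4 since 4 | 4. Hence 4 | h(r+1).
Hence, by induction on m, the claim holds for every m ≥ 1.
Therefore the largest such d is 4.

d = 4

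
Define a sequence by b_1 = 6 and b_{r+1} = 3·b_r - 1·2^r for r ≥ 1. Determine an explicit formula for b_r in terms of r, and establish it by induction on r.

b_r = 2^r + 4·3^(r - 1)

Computing the first terms: b_1 = 6, b_2 = 16, b_3 = 44. This suggests b_r = 2^r + 4·3^(r - 1).
For the base case r = 1: the formula gives 6 = 6 = b_1.
Inductive step: suppose the statement holds for some m ≥ 1, so b_m = 2^m + 4·3^(m - 1).
Then b_{m+1} = 3·b_m - 1·2^m = 3·(2^m + 4·3^(m - 1)) - 1·2^m = 2^(m + 1) + 4·3^m = 2^(m+1) + 4·3^((m+1) - 1),
which is the claimed formula at r = m+1.
This completes the induction.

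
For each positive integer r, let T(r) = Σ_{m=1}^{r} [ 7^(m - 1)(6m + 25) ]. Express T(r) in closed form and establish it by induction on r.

T(r) = 7^r(r + 4) - 4

We claim T(r) = 7^r(r + 4) - 4 for all r ≥ 1.
When r = 1: T(1) = 31, and the closed form gives 31. They agree.
Suppose the result is true for r = m, so T(m) = 7^m(m + 4) - 4.
Then T(m+1) = T(m) + (7^m(6m + 31)) = (7^m(m + 4) - 4) + (7^m(6m + 31)).
Simplifying, T(m+1) = 7·7^m·m + 35·7^m - 4 = 7^(m+1)((m+1) + 4) - 4,
which is the closed form with r = m+1.
This completes the induction.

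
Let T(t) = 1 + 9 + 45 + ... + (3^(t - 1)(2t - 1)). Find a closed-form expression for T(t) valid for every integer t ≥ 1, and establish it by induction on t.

We claim T(t) = 3^t(t - 1) + 1 for all t ≥ 1.
Base case (t = 1): T(1) = 1, and the closed form gives 1. They agree.
Inductive step: suppose the statement holds for some p ≥ 1, so T(p) = 3^p(p - 1) + 1.
Then T(p+1) = T(p) + (3^p(2p + 1)) = (3^p(p - 1) + 1) + (3^p(2p + 1)).
Simplifying, T(p+1) = 3^(p + 1)p + 1 = 3^(p+1)((p+1) - 1) + 1,
which is the closed form with t = p+1.
Hence, by induction on t, the claim holds for every t ≥ 1.

T(t) = 3^t(t - 1) + 1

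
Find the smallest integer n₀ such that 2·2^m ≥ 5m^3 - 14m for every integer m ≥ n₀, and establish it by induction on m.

n₀ = 13

At m = 12: 8192 < 8472, so the inequality fails and n₀ ≥ 13. We prove 2·2^m ≥ 5m^3 - 14m for all m ≥ 13.
For the base case m = 13: 2·2^m = 16384 and 5m^3 - 14m = 10803, so 16384 ≥ 10803.
For the inductive step, assume it holds for an arbitrary r ≥ 13, so 2·2^r ≥ 5r^3 - 14r.
Then 2·2^(r + 1) = 2·(2·2^r) ≥ 2·(5r^3 - 14r).
Also, for r ≥ 13 we have 2·(5r^3 - 14r) ≥ 5(r+1)^3 - 14(r+1), since 2·(5r^3 - 14r) − (5(r+1)^3 - 14(r+1)) = 5r^3 - 15r^2 - 29r + 9, which is nonnegative for all r ≥ 13.
Combining, 2·2^(r + 1) ≥ 5(r+1)^3 - 14(r+1).
This completes the induction.
Hence the smallest such n₀ is 13.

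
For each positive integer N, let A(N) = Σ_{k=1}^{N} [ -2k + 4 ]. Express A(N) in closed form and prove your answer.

We claim A(N) = -N(N - 3) for all N ≥ 1.
When N = 1: A(1) = 2, and the closed form gives 2. They agree.
Suppose the result is true for N = k, so A(k) = k(-k + 3).
Then A(k+1) = A(k) + (-2k + 2) = (k(-k + 3)) + (-2k + 2).
Simplifying, A(k+1) = -(k - 2)(k + 1) = -(k+1)((k+1) - 3),
which is the closed form with N = k+1.
By the principle of mathematical induction, the result holds for all N ≥ 1.

A(N) = -N(N - 3)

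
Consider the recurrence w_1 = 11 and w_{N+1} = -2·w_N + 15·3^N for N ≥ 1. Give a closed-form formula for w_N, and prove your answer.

Computing the first terms: w_1 = 11, w_2 = 23, w_3 = 89. This suggests w_N = -(-2)^N + 3^(N + 1).
For the base case N = 1: the formula gives 11 = 11 = w_1.
For the inductive step, assume it holds for an arbitrary p ≥ 1, so w_p = -(-2)^p + 3^(p + 1).
Then w_{p+1} = -2·w_p + 15·3^p = -2·(-(-2)^p + 3^(p + 1)) + 15·3^p = -(-2)^(p + 1) + 3^(p + 2) = -(-2)^(p+1) + 3^((p+1) + 1),
which is the claimed formula at N = p+1.
This completes the induction.

w_N = -(-2)^N + 3^(N + 1)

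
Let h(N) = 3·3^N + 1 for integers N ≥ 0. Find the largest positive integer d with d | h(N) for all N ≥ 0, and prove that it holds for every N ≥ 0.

Computing the first values: h(0) = 4 and h(1) = 10; gcd(4, 10) = 2, so d ≤ 2.
We prove 2 | 3·3^N + 1 for all N ≥ 0 by induction on N.
For the base case N = 0: h(0) = 4 = 2·(2), so 2 | h(0).
Suppose the result is true for N = p, i.e. 2 | h(p). Then
h(p+1) = 3·3^(p+1) + 1 = 3·(3·3^p + 1) - 2 = 3·h(p) - 2. The first term is divisible by 2 by the inductive hypothesis, and -2 is divisible by 2. Hence 2 | h(p+1).
By induction, the statement is established for all N ≥ 0.
Therefore the largest such d is 2.

d = 2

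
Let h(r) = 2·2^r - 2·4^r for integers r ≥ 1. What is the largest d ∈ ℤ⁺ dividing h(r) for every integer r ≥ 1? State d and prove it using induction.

Computing the first values: h(1) = -4 and h(2) = -24; gcd(-4, -24) = 4, so d ≤ 4.
We prove 4 | 2·2^r - 2·4^r for all r ≥ 1 by induction on r.
When r = 1: h(1) = -4 = 4·(-1), so 4 | h(1).
Suppose the result is true for r = j, i.e. 4 | h(j). Then
h(j+1) − 4·h(j) = (2·2^(j+1) - 2·4^(j+1)) − 4·(2·2^j - 2·4^j) = (2)·2^j·(2 − 4) = (-4)·2^j. Since 4 | h(j) by the inductive hypothesis, 4 | 4·h(j); and 4 | -4 since -4 = 4·-1. Therefore 4 | h(j+1).
This completes the induction.
Therefore the largest such d is 4.

d = 4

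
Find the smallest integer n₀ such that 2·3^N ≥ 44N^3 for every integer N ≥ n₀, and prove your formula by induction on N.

n₀ = 9

At N = 8: 13122 < 22528, so the inequality fails and n₀ ≥ 9. We prove 2·3^N ≥ 44N^3 for all N ≥ 9.
When N = 9: 2·3^N = 39366 and 44N^3 = 32076, so 39366 ≥ 32076.
Suppose the result is true for N = r, so 2·3^r ≥ 44r^3.
Then 2·3^(r + 1) = 3·(2·3^r) ≥ 3·(44r^3).
Also, for r ≥ 9 we have 3·(44r^3) ≥ 44(r+1)^3, since 3 ≥ (1 + 1/r)^3 for all r ≥ 9.
Combining, 2·3^(r + 1) ≥ 44(r+1)^3.
Hence, by induction on N, the claim holds for every N ≥ 9.
Hence the smallest such n₀ is 9.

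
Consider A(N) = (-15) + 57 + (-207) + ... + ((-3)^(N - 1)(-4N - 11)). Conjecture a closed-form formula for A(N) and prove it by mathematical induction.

A(N) = (-3)^N(N + 3) - 3

We claim A(N) = (-3)^N(N + 3) - 3 for all N ≥ 1.
Base case (N = 1): A(1) = -15, and the closed form gives -15. They agree.
Suppose the result is true for N = k, so A(k) = (-3)^k(k + 3) - 3.
Then A(k+1) = A(k) + ((-3)^k(-4k - 15)) = ((-3)^k(k + 3) - 3) + ((-3)^k(-4k - 15)).
Simplifying, A(k+1) = -3(-3)^k·k - 12(-3)^k - 3 = (-3)^(k+1)((k+1) + 3) - 3,
which is the closed form with N = k+1.
This completes the induction.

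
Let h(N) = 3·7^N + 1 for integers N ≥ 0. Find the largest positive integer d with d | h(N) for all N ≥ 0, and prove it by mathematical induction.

Computing the first values: h(0) = 4 and h(1) = 22; gcd(4, 22) = 2, so d ≤ 2.
We prove 2 | 3·7^N + 1 for all N ≥ 0 by induction on N.
Base step (N = 0): h(0) = 4 = 2·(2), so 2 | h(0).
Inductive step: assume the claim holds for N = j, i.e. 2 | h(j). Then
h(j+1) = 3·7^(j+1) + 1 = 7·(3·7^j + 1) - 6 = 7·h(j) - 6. The first term is divisible by 2 by the inductive hypothesis, and -6 is divisible by 2. Hence 2 | h(j+1).
By induction, the statement is established for all N ≥ 0.
Therefore the largest such d is 2.

d = 2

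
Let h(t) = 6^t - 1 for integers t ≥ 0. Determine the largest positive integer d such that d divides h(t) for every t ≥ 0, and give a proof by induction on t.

d = 5

Computing the first values: h(0) = 0 and h(1) = 5; gcd(0, 5) = 5, so d ≤ 5.
We prove 5 | 6^t - 1 for all t ≥ 0 by induction on t.
When t = 0: h(0) = 0 = 5·(0), so 5 | h(0).
Inductive step: suppose the statement holds for some m ≥ 0, i.e. 5 | h(m). Then
h(m+1) = 6^(m+1) - 1 = 6·(6^m - 1) + 5 = 6·h(m) + 5. The first term is divisible by 5 by the inductive hypothesis, and 5 is divisible by 5. Hence 5 | h(m+1).
This completes the induction.
Therefore the largest such d is 5.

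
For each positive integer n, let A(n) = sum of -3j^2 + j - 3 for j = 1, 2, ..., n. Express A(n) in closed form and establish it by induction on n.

We claim A(n) = -n(n^2 + n + 3) for all n ≥ 1.
Base step (n = 1): A(1) = -5, and the closed form gives -5. They agree.
Suppose the result is true for n = j, so A(j) = j(-j^2 - j - 3).
Then A(j+1) = A(j) + (j - 3(j + 1)^2 - 2) = (j(-j^2 - j - 3)) + (j - 3(j + 1)^2 - 2).
Simplifying, A(j+1) = -(j + 1)(j^2 + 3j + 5) = -(j+1)((j+1)^2 + (j+1) + 3),
which is the closed form with n = j+1.
By the principle of mathematical induction, the result holds for all n ≥ 1.

A(n) = -n(n^2 + n + 3)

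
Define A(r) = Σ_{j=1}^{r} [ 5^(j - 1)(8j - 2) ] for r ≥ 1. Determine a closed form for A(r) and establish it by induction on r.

A(r) = 5^r(2r - 1) + 1

We claim A(r) = 5^r(2r - 1) + 1 for all r ≥ 1.
Base step (r = 1): A(1) = 6, and the closed form gives 6. They agree.
Inductive step: assume the claim holds for r = j, so A(j) = 5^j(2j - 1) + 1.
Then A(j+1) = A(j) + (5^j(8j + 6)) = (5^j(2j - 1) + 1) + (5^j(8j + 6)).
Simplifying, A(j+1) = 10·5^j·j + 5·5^j + 1 = 5^(j+1)(2(j+1) - 1) + 1,
which is the closed form with r = j+1.
This completes the induction.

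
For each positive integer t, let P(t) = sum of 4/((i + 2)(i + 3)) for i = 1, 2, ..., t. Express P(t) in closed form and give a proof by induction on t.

P(t) = 4t/(3(t + 3))

We claim P(t) = 4t/(3(t + 3)) for all t ≥ 1.
Base step (t = 1): P(1) = 1/3, and the closed form gives 1/3. They agree.
For the inductive step, assume it holds for an arbitrary i ≥ 1, so P(i) = 4i/(3(i + 3)).
Then P(i+1) = P(i) + (4/((i + 3)(i + 4))) = (4i/(3(i + 3))) + (4/((i + 3)(i + 4))).
Simplifying, P(i+1) = 4(i + 1)/(3(i + 4)) = 4(i+1)/(3((i+1) + 3)),
which is the closed form with t = i+1.
Hence, by induction on t, the claim holds for every t ≥ 1.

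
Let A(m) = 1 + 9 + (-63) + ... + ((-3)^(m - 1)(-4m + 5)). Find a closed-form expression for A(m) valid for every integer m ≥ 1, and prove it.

We claim A(m) = (-3)^m(m - 1) + 1 for all m ≥ 1.
Base case (m = 1): A(1) = 1, and the closed form gives 1. They agree.
Inductive step: assume the claim holds for m = p, so A(p) = (-3)^p(p - 1) + 1.
Then A(p+1) = A(p) + ((-3)^p(-4p + 1)) = ((-3)^p(p - 1) + 1) + ((-3)^p(-4p + 1)).
Simplifying, A(p+1) = (-3)^(p + 1)p + 1 = (-3)^(p+1)((p+1) - 1) + 1,
which is the closed form with m = p+1.
By induction, the statement is established for all m ≥ 1.

A(m) = (-3)^m(m - 1) + 1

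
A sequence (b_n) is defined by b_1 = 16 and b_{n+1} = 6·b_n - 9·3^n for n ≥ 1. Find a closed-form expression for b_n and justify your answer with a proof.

b_n = 3^(n + 1) + 7·6^(n - 1)

Computing the first terms: b_1 = 16, b_2 = 69, b_3 = 333. This suggests b_n = 3^(n + 1) + 7·6^(n - 1).
When n = 1: the formula gives 16 = 16 = b_1.
Inductive step: assume the claim holds for n = i, so b_i = 3^(i + 1) + 7·6^(i - 1).
Then b_{i+1} = 6·b_i - 9·3^i = 6·(3^(i + 1) + 7·6^(i - 1)) - 9·3^i = 3^(i + 2) + 7·6^i = 3^((i+1) + 1) + 7·6^((i+1) - 1),
which is the claimed formula at n = i+1.
By the principle of mathematical induction, the result holds for all n ≥ 1.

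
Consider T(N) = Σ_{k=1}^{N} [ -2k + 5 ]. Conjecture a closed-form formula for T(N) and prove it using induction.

T(N) = -N(N - 4)

We claim T(N) = -N(N - 4) for all N ≥ 1.
Base step (N = 1): T(1) = 3, and the closed form gives 3. They agree.
For the inductive step, assume it holds for an arbitrary k ≥ 1, so T(k) = k(-k + 4).
Then T(k+1) = T(k) + (-2k + 3) = (k(-k + 4)) + (-2k + 3).
Simplifying, T(k+1) = -(k - 3)(k + 1) = -(k+1)((k+1) - 4),
which is the closed form with N = k+1.
This completes the induction.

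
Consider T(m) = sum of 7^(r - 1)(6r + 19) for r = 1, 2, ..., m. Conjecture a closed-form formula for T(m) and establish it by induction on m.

We claim T(m) = 7^m(m + 3) - 3 for all m ≥ 1.
When m = 1: T(1) = 25, and the closed form gives 25. They agree.
Suppose the result is true for m = r, so T(r) = 7^r(r + 3) - 3.
Then T(r+1) = T(r) + (7^r(6r + 25)) = (7^r(r + 3) - 3) + (7^r(6r + 25)).
Simplifying, T(r+1) = 7·7^r·r + 28·7^r - 3 = 7^(r+1)((r+1) + 3) - 3,
which is the closed form with m = r+1.
Hence, by induction on m, the claim holds for every m ≥ 1.

T(m) = 7^m(m + 3) - 3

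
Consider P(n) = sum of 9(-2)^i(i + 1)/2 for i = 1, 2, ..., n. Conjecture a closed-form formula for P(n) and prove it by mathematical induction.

P(n) = (-2)^n(3n + 4) - 4

We claim P(n) = (-2)^n(3n + 4) - 4 for all n ≥ 1.
Base case (n = 1): P(1) = -18, and the closed form gives -18. They agree.
Suppose the result is true for n = i, so P(i) = (-2)^i(3i + 4) - 4.
Then P(i+1) = P(i) + (9(-2)^i(-i - 2)) = ((-2)^i(3i + 4) - 4) + (9(-2)^i(-i - 2)).
Simplifying, P(i+1) = -6(-2)^i·i - 14(-2)^i - 4 = (-2)^(i+1)(3(i+1) + 4) - 4,
which is the closed form with n = i+1.
By induction, the statement is established for all n ≥ 1.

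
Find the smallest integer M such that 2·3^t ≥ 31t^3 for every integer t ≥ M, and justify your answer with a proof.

At t = 8: 13122 < 15872, so the inequality fails and M ≥ 9. We prove 2·3^t ≥ 31t^3 for all t ≥ 9.
Base case (t = 9): 2·3^t = 39366 and 31t^3 = 22599, so 39366 ≥ 22599.
Suppose the result is true for t = p, so 2·3^p ≥ 31p^3.
Then 2·3^(p + 1) = 3·(2·3^p) ≥ 3·(31p^3).
Also, for p ≥ 9 we have 3·(31p^3) ≥ 31(p+1)^3, since 3 ≥ (1 + 1/p)^3 for all p ≥ 9.
Combining, 2·3^(p + 1) ≥ 31(p+1)^3.
Hence, by induction on t, the claim holds for every t ≥ 9.
Hence the smallest such M is 9.

M = 9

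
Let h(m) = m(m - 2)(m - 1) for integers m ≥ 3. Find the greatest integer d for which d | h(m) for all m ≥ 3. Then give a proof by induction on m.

d = 6

Computing the first values: h(3) = 6 and h(4) = 24; gcd(6, 24) = 6, so d ≤ 6.
We prove 6 | m(m - 2)(m - 1) for all m ≥ 3 by induction on m.
Base case (m = 3): h(3) = 6 = 6·(1), so 6 | h(3).
Inductive step: assume the claim holds for m = j, i.e. 6 | h(j). Then
h(j+1) − h(j) = (j-1)·j·(j+1) − (j-2)·(j-1)·j = (j-1)·j·[(j+1) − (j-2)] = 3·(j-1)·j. The product of 2 consecutive integers is divisible by (2)! = 2, so h(j+1) − h(j) is divisible by 3·2 = 6. By the inductive hypothesis 6 | h(j), hence 6 | h(j+1).
By induction, the statement is established for all m ≥ 3.
Therefore the largest such d is 6.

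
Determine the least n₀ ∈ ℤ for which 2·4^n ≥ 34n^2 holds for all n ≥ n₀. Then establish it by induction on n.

At n = 4: 512 < 544, so the inequality fails and n₀ ≥ 5. We prove 2·4^n ≥ 34n^2 for all n ≥ 5.
For the base case n = 5: 2·4^n = 2048 and 34n^2 = 850, so 2048 ≥ 850.
Inductive step: suppose the statement holds for some m ≥ 5, so 2·4^m ≥ 34m^2.
Then 2·4^(m + 1) = 4·(2·4^m) ≥ 4·(34m^2).
Also, for m ≥ 5 we have 4·(34m^2) ≥ 34(m+1)^2, since 4 ≥ (1 + 1/m)^2 for all m ≥ 5.
Combining, 2·4^(m + 1) ≥ 34(m+1)^2.
By the principle of mathematical induction, the result holds for all n ≥ 5.
Hence the smallest such n₀ is 5.

n₀ = 5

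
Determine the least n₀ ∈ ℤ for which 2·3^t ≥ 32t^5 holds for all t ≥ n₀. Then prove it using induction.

At t = 14: 9565938 < 17210368, so the inequality fails and n₀ ≥ 15. We prove 2·3^t ≥ 32t^5 for all t ≥ 15.
Base case (t = 15): 2·3^t = 28697814 and 32t^5 = 24300000, so 28697814 ≥ 24300000.
Suppose the result is true for t = r, so 2·3^r ≥ 32r^5.
Then 2·3^(r + 1) = 3·(2·3^r) ≥ 3·(32r^5).
Also, for r ≥ 15 we have 3·(32r^5) ≥ 32(r+1)^5, since 3 ≥ (1 + 1/r)^5 for all r ≥ 15.
Combining, 2·3^(r + 1) ≥ 32(r+1)^5.
By the principle of mathematical induction, the result holds for all t ≥ 15.
Hence the smallest such n₀ is 15.

n₀ = 15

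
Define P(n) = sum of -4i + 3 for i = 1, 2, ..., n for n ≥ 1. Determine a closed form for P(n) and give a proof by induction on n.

We claim P(n) = -n(2n - 1) for all n ≥ 1.
Base case (n = 1): P(1) = -1, and the closed form gives -1. They agree.
Inductive step: suppose the statement holds for some i ≥ 1, so P(i) = i(-2i + 1).
Then P(i+1) = P(i) + (-4i - 1) = (i(-2i + 1)) + (-4i - 1).
Simplifying, P(i+1) = -(i + 1)(2i + 1) = -(i+1)(2(i+1) - 1),
which is the closed form with n = i+1.
This completes the induction.

P(n) = -n(2n - 1)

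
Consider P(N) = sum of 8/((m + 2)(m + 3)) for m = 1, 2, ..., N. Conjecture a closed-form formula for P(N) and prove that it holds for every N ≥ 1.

P(N) = 8N/(3(N + 3))

We claim P(N) = 8N/(3(N + 3)) for all N ≥ 1.
For the base case N = 1: P(1) = 2/3, and the closed form gives 2/3. They agree.
Inductive step: assume the claim holds for N = m, so P(m) = 8m/(3(m + 3)).
Then P(m+1) = P(m) + (8/((m + 3)(m + 4))) = (8m/(3(m + 3))) + (8/((m + 3)(m + 4))).
Simplifying, P(m+1) = 8(m + 1)/(3(m + 4)) = 8(m+1)/(3((m+1) + 3)),
which is the closed form with N = m+1.
By induction, the statement is established for all N ≥ 1.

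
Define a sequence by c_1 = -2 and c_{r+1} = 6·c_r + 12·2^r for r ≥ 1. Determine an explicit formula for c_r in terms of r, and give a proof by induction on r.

c_r = -3·2^r + 4·6^(r - 1)

Computing the first terms: c_1 = -2, c_2 = 12, c_3 = 120. This suggests c_r = -3·2^r + 4·6^(r - 1).
When r = 1: the formula gives -2 = -2 = c_1.
Inductive step: assume the claim holds for r = i, so c_i = -3·2^i + 4·6^(i - 1).
Then c_{i+1} = 6·c_i + 12·2^i = 6·(-3·2^i + 4·6^(i - 1)) + 12·2^i = -3·2^(i + 1) + 4·6^i = -3·2^(i+1) + 4·6^((i+1) - 1),
which is the claimed formula at r = i+1.
Hence, by induction on r, the claim holds for every r ≥ 1.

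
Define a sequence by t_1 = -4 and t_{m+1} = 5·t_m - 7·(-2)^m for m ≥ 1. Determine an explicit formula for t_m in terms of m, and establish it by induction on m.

t_m = (-2)^m - 2·5^(m - 1)

Computing the first terms: t_1 = -4, t_2 = -6, t_3 = -58. This suggests t_m = (-2)^m - 2·5^(m - 1).
Base step (m = 1): the formula gives -4 = -4 = t_1.
Inductive step: assume the claim holds for m = k, so t_k = (-2)^k - 2·5^(k - 1).
Then t_{k+1} = 5·t_k - 7·(-2)^k = 5·((-2)^k - 2·5^(k - 1)) - 7·(-2)^k = (-2)^(k + 1) - 2·5^k = (-2)^(k+1) - 2·5^((k+1) - 1),
which is the claimed formula at m = k+1.
Hence, by induction on m, the claim holds for every m ≥ 1.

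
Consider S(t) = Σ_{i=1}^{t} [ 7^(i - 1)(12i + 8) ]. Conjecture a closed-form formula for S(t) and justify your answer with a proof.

We claim S(t) = 7^t(2t + 1) - 1 for all t ≥ 1.
When t = 1: S(1) = 20, and the closed form gives 20. They agree.
Suppose the result is true for t = i, so S(i) = 7^i(2i + 1) - 1.
Then S(i+1) = S(i) + (7^i(12i + 20)) = (7^i(2i + 1) - 1) + (7^i(12i + 20)).
Simplifying, S(i+1) = 14·7^i·i + 21·7^i - 1 = 7^(i+1)(2(i+1) + 1) - 1,
which is the closed form with t = i+1.
By induction, the statement is established for all t ≥ 1.

S(t) = 7^t(2t + 1) - 1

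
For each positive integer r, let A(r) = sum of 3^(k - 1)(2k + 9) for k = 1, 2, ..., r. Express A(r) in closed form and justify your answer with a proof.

A(r) = 3^r(r + 4) - 4

We claim A(r) = 3^r(r + 4) - 4 for all r ≥ 1.
Base case (r = 1): A(1) = 11, and the closed form gives 11. They agree.
Inductive step: assume the claim holds for r = k, so A(k) = 3^k(k + 4) - 4.
Then A(k+1) = A(k) + (3^k(2k + 11)) = (3^k(k + 4) - 4) + (3^k(2k + 11)).
Simplifying, A(k+1) = 3·3^k·k + 15·3^k - 4 = 3^(k+1)((k+1) + 4) - 4,
which is the closed form with r = k+1.
This completes the induction.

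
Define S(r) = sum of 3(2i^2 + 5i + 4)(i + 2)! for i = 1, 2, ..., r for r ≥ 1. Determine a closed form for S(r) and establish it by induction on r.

We claim S(r) = (6r + 3)(r + 3)! - 18 for all r ≥ 1.
For the base case r = 1: S(1) = 198, and the closed form gives 198. They agree.
For the inductive step, assume it holds for an arbitrary i ≥ 1, so S(i) = (6i + 3)(i + 3)! - 18.
Then S(i+1) = S(i) + (3(2i^2 + 9i + 11)(i + 3)!) = ((6i + 3)(i + 3)! - 18) + (3(2i^2 + 9i + 11)(i + 3)!).
Simplifying, S(i+1) = (6(i+1) + 3)((i+1) + 3)! - 18,
which is the closed form with r = i+1.
By induction, the statement is established for all r ≥ 1.

S(r) = (6r + 3)(r + 3)! - 18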